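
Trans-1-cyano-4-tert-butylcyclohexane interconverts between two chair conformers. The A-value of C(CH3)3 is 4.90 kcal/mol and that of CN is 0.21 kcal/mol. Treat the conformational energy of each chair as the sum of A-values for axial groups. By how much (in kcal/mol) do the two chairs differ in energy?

5.11 kcal/mol

C1 and C4 have opposite parity, so for the trans isomer the two substituents are e,e in one chair and a,a in the other.
Chair I (tert-butyl axial, cyano axial): E = 5.11 kcal/mol.
Chair II (tert-butyl equatorial, cyano equatorial): E = 0.00 kcal/mol.
ΔE = 5.11 − 0.00 = 5.11 kcal/mol; chair II is more stable.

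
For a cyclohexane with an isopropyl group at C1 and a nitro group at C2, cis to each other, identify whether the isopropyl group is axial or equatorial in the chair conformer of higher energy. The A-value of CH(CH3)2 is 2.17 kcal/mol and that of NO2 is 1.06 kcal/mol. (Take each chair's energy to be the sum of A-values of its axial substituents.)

axial

C1 and C2 have opposite parity, so for the cis isomer the two substituents are one axial and one equatorial in each chair.
Chair I (isopropyl axial, nitro equatorial): E = 2.17 kcal/mol.
Chair II (isopropyl equatorial, nitro axial): E = 1.06 kcal/mol.
Chair I is the less stable (higher-energy) conformer, and in that chair the isopropyl group is axial.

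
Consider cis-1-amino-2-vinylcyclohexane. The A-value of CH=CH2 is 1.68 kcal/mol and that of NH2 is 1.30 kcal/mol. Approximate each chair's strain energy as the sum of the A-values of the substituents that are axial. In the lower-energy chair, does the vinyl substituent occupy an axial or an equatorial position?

C1 and C2 have opposite parity, so for the cis isomer the two substituents are one axial and one equatorial in each chair.
Chair I (vinyl axial, amino equatorial): E = 1.68 kcal/mol.
Chair II (vinyl equatorial, amino axial): E = 1.30 kcal/mol.
Chair II is the more stable (lower-energy) conformer, and in that chair the vinyl group is equatorial.

equatorial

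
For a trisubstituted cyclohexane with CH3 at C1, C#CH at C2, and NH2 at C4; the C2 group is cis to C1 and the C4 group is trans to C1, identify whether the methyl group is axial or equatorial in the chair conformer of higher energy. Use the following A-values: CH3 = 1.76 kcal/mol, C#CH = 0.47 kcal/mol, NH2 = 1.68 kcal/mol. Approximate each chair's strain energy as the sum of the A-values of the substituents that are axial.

axial

Chair I (methyl axial, ethynyl equatorial, amino axial): E = 3.44 kcal/mol.
Chair II (methyl equatorial, ethynyl axial, amino equatorial): E = 0.47 kcal/mol.
Chair I is the less stable (higher-energy) conformer, and in that chair the methyl group is axial.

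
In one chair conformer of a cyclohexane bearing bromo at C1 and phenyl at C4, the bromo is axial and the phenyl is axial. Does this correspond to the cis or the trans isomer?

trans

C1 and C4 have opposite parity, so their axial bonds point in opposite directions.
With opposite-parity carbons, two substituents on the same face are one axial and one equatorial; opposite faces give both axial or both equatorial.
Here the groups are axial/axial → opposite face → trans.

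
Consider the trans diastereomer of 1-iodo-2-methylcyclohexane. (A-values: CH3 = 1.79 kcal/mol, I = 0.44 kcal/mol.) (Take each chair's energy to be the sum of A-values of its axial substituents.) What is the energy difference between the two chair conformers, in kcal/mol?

C1 and C2 have opposite parity, so for the trans isomer the two substituents are e,e in one chair and a,a in the other.
Chair I (methyl axial, iodo axial): E = 2.23 kcal/mol.
Chair II (methyl equatorial, iodo equatorial): E = 0.00 kcal/mol.
ΔE = 2.23 − 0.00 = 2.23 kcal/mol; chair II is more stable.

2.23 kcal/mol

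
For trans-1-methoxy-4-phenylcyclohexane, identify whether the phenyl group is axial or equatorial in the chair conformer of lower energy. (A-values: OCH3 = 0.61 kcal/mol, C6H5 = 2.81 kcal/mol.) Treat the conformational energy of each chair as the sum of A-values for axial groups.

C1 and C4 have opposite parity, so for the trans isomer the two substituents are e,e in one chair and a,a in the other.
Chair I (methoxy axial, phenyl axial): E = 3.42 kcal/mol.
Chair II (methoxy equatorial, phenyl equatorial): E = 0.00 kcal/mol.
Chair II is the more stable (lower-energy) conformer, and in that chair the phenyl group is equatorial.

equatorial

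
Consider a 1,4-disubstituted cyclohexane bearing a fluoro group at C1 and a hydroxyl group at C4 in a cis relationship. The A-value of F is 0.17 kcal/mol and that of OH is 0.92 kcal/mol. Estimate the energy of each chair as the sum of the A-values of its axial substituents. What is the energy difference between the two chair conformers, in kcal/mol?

C1 and C4 have opposite parity, so for the cis isomer the two substituents are one axial and one equatorial in each chair.
Chair I (fluoro axial, hydroxyl equatorial): E = 0.17 kcal/mol.
Chair II (fluoro equatorial, hydroxyl axial): E = 0.92 kcal/mol.
ΔE = 0.92 − 0.17 = 0.75 kcal/mol; chair I is more stable.

0.75 kcal/mol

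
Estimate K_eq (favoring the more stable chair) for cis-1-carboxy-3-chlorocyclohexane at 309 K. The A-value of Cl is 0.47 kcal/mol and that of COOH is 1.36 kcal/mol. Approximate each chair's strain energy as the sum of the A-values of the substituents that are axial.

K ≈ 19.7

C1 and C3 have the same parity, so for the cis isomer the two substituents are e,e in one chair and a,a in the other.
Chair I (chloro axial, carboxyl axial): E = 1.83 kcal/mol; chair II (chloro equatorial, carboxyl equatorial): E = 0.00 kcal/mol.
ΔG = 1.83 kcal/mol between the two chairs.
K = exp(ΔG/RT) with R = 1.987×10⁻³ kcal mol⁻¹ K⁻¹ and T = 309 K gives K ≈ 19.7.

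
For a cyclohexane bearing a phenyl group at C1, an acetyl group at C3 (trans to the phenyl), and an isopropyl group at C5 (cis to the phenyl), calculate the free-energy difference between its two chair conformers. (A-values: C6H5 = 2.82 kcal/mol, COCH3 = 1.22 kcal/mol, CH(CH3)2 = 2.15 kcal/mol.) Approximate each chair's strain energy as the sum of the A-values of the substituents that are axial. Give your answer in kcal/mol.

3.75 kcal/mol

Chair I (phenyl axial, acetyl equatorial, isopropyl axial): E = 4.97 kcal/mol.
Chair II (phenyl equatorial, acetyl axial, isopropyl equatorial): E = 1.22 kcal/mol.
ΔE = 4.97 − 1.22 = 3.75 kcal/mol; chair II is more stable.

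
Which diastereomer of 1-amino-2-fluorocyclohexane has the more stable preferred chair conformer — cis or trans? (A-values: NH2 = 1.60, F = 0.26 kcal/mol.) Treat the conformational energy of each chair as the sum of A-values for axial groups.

At 1,2 positions (parity opposite): cis → (a,e or e,a); trans → (e,e or a,a).
Best chair for cis: E = 0.26 kcal/mol; best chair for trans: E = 0.00 kcal/mol.
The trans isomer is lower by 0.26 kcal/mol.

trans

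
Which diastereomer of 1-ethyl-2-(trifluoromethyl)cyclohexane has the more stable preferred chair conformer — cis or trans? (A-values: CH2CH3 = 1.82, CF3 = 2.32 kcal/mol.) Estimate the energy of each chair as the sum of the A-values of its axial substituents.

At 1,2 positions (parity opposite): cis → (a,e or e,a); trans → (e,e or a,a).
Best chair for cis: E = 1.82 kcal/mol; best chair for trans: E = 0.00 kcal/mol.
The trans isomer is lower by 1.82 kcal/mol.

trans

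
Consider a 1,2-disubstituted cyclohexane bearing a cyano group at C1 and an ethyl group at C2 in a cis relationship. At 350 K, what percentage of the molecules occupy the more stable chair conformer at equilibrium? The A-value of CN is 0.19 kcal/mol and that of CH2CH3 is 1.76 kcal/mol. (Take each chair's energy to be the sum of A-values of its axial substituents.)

90.5%

C1 and C2 have opposite parity, so for the cis isomer the two substituents are one axial and one equatorial in each chair.
Chair I (cyano axial, ethyl equatorial): E = 0.19 kcal/mol; chair II (cyano equatorial, ethyl axial): E = 1.76 kcal/mol.
ΔG = 1.57 kcal/mol between the two chairs.
K = exp(ΔG/RT) with R = 1.987×10⁻³ kcal mol⁻¹ K⁻¹ and T = 350 K gives K ≈ 9.56.
Fraction in the lower-energy chair = K/(K+1) = 90.5%.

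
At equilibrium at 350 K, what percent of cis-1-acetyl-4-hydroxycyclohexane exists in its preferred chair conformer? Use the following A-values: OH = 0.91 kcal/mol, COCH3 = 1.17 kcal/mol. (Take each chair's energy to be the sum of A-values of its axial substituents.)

C1 and C4 have opposite parity, so for the cis isomer the two substituents are one axial and one equatorial in each chair.
Chair I (hydroxyl axial, acetyl equatorial): E = 0.91 kcal/mol; chair II (hydroxyl equatorial, acetyl axial): E = 1.17 kcal/mol.
ΔG = 0.26 kcal/mol between the two chairs.
K = exp(ΔG/RT) with R = 1.987×10⁻³ kcal mol⁻¹ K⁻¹ and T = 350 K gives K ≈ 1.45.
Fraction in the lower-energy chair = K/(K+1) = 59.2%.

59.2%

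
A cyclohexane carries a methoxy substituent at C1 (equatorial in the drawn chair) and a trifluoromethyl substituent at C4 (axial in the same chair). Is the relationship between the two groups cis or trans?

C1 and C4 have opposite parity, so their axial bonds point in opposite directions.
With opposite-parity carbons, two substituents on the same face are one axial and one equatorial; opposite faces give both axial or both equatorial.
Here the groups are equatorial/axial → same face → cis.

cis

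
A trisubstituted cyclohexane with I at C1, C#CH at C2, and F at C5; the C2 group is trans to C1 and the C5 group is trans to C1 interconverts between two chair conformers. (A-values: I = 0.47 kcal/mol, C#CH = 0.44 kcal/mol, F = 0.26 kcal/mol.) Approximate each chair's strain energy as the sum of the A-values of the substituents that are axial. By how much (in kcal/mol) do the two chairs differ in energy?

0.65 kcal/mol

Chair I (iodo axial, ethynyl axial, fluoro equatorial): E = 0.91 kcal/mol.
Chair II (iodo equatorial, ethynyl equatorial, fluoro axial): E = 0.26 kcal/mol.
ΔE = 0.91 − 0.26 = 0.65 kcal/mol; chair II is more stable.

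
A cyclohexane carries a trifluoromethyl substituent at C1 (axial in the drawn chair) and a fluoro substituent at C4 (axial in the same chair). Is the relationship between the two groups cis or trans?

C1 and C4 have opposite parity, so their axial bonds point in opposite directions.
With opposite-parity carbons, two substituents on the same face are one axial and one equatorial; opposite faces give both axial or both equatorial.
Here the groups are axial/axial → opposite face → trans.

trans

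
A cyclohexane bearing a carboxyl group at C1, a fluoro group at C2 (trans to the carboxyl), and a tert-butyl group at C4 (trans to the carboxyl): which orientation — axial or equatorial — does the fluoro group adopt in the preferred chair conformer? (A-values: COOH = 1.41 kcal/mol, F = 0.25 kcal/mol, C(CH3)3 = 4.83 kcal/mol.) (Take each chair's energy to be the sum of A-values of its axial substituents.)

Chair I (carboxyl axial, fluoro axial, tert-butyl axial): E = 6.49 kcal/mol.
Chair II (carboxyl equatorial, fluoro equatorial, tert-butyl equatorial): E = 0.00 kcal/mol.
Chair II is the more stable (lower-energy) conformer, and in that chair the fluoro group is equatorial.

equatorial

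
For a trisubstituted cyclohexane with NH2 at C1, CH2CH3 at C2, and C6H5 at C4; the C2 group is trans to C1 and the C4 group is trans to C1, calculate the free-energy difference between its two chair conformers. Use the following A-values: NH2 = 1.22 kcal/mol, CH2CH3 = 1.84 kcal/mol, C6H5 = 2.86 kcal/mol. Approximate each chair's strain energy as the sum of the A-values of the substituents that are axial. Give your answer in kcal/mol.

Chair I (amino axial, ethyl axial, phenyl axial): E = 5.92 kcal/mol.
Chair II (amino equatorial, ethyl equatorial, phenyl equatorial): E = 0.00 kcal/mol.
ΔE = 5.92 − 0.00 = 5.92 kcal/mol; chair II is more stable.

5.92 kcal/mol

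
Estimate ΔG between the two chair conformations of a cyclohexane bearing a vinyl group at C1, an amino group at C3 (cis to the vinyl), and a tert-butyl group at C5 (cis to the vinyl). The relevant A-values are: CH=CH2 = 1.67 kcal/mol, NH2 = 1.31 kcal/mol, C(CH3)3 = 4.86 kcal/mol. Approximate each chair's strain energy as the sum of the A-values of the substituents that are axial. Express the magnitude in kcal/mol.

Chair I (vinyl axial, amino axial, tert-butyl axial): E = 7.84 kcal/mol.
Chair II (vinyl equatorial, amino equatorial, tert-butyl equatorial): E = 0.00 kcal/mol.
ΔE = 7.84 − 0.00 = 7.84 kcal/mol; chair II is more stable.

7.84 kcal/mol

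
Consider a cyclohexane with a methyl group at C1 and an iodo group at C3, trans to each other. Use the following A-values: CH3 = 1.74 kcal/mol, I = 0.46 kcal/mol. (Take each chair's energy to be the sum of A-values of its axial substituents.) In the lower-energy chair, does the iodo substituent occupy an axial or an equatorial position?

axial

C1 and C3 have the same parity, so for the trans isomer the two substituents are one axial and one equatorial in each chair.
Chair I (methyl axial, iodo equatorial): E = 1.74 kcal/mol.
Chair II (methyl equatorial, iodo axial): E = 0.46 kcal/mol.
Chair II is the more stable (lower-energy) conformer, and in that chair the iodo group is axial.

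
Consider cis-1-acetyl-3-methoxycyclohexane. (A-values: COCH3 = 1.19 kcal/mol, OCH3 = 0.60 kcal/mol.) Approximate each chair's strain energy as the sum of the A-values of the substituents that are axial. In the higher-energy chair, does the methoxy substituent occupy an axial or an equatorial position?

axial

C1 and C3 have the same parity, so for the cis isomer the two substituents are e,e in one chair and a,a in the other.
Chair I (acetyl axial, methoxy axial): E = 1.79 kcal/mol.
Chair II (acetyl equatorial, methoxy equatorial): E = 0.00 kcal/mol.
Chair I is the less stable (higher-energy) conformer, and in that chair the methoxy group is axial.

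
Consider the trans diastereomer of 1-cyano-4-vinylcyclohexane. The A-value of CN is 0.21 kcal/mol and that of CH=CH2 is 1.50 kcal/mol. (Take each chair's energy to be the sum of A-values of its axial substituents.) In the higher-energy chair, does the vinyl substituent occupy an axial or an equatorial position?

C1 and C4 have opposite parity, so for the trans isomer the two substituents are e,e in one chair and a,a in the other.
Chair I (cyano axial, vinyl axial): E = 1.71 kcal/mol.
Chair II (cyano equatorial, vinyl equatorial): E = 0.00 kcal/mol.
Chair I is the less stable (higher-energy) conformer, and in that chair the vinyl group is axial.

axial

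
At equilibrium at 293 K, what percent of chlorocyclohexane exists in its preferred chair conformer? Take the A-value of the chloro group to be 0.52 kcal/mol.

71.0%

One chair has the chloro group axial (E = 0.52 kcal/mol) and the other has it equatorial (E = 0).
ΔG = 0.52 kcal/mol between the two chairs.
K = exp(ΔG/RT) with R = 1.987×10⁻³ kcal mol⁻¹ K⁻¹ and T = 293 K gives K ≈ 2.44.
Fraction in the lower-energy chair = K/(K+1) = 71.0%.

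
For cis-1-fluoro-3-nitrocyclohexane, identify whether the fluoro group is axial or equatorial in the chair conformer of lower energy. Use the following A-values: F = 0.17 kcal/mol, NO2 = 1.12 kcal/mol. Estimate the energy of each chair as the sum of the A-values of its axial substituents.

C1 and C3 have the same parity, so for the cis isomer the two substituents are e,e in one chair and a,a in the other.
Chair I (fluoro axial, nitro axial): E = 1.29 kcal/mol.
Chair II (fluoro equatorial, nitro equatorial): E = 0.00 kcal/mol.
Chair II is the more stable (lower-energy) conformer, and in that chair the fluoro group is equatorial.

equatorial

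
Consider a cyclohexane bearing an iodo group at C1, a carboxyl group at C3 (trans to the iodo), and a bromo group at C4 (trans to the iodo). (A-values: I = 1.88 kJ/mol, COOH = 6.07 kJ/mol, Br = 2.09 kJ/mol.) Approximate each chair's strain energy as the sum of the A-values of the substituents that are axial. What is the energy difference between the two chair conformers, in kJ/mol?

2.10 kJ/mol

Chair I (iodo axial, carboxyl equatorial, bromo axial): E = 3.97 kJ/mol.
Chair II (iodo equatorial, carboxyl axial, bromo equatorial): E = 6.07 kJ/mol.
ΔE = 6.07 − 3.97 = 2.10 kJ/mol; chair I is more stable.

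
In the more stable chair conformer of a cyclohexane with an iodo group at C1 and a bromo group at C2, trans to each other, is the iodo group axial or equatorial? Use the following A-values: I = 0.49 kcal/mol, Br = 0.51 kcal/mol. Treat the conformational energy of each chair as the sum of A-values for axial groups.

equatorial

C1 and C2 have opposite parity, so for the trans isomer the two substituents are e,e in one chair and a,a in the other.
Chair I (iodo axial, bromo axial): E = 1.00 kcal/mol.
Chair II (iodo equatorial, bromo equatorial): E = 0.00 kcal/mol.
Chair II is the more stable (lower-energy) conformer, and in that chair the iodo group is equatorial.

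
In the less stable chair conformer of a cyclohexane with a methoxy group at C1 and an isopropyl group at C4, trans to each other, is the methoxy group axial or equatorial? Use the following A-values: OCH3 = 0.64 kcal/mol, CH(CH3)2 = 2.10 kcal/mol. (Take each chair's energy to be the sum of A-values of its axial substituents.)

axial

C1 and C4 have opposite parity, so for the trans isomer the two substituents are e,e in one chair and a,a in the other.
Chair I (methoxy axial, isopropyl axial): E = 2.74 kcal/mol.
Chair II (methoxy equatorial, isopropyl equatorial): E = 0.00 kcal/mol.
Chair I is the less stable (higher-energy) conformer, and in that chair the methoxy group is axial.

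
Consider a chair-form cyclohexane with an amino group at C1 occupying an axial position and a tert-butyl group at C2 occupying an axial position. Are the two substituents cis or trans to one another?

trans

C1 and C2 have opposite parity, so their axial bonds point in opposite directions.
With opposite-parity carbons, two substituents on the same face are one axial and one equatorial; opposite faces give both axial or both equatorial.
Here the groups are axial/axial → opposite face → trans.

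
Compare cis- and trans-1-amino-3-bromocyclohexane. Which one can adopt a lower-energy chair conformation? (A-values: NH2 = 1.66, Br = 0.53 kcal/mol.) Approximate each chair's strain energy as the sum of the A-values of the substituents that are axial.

cis

At 1,3 positions (parity same): cis → (e,e or a,a); trans → (a,e or e,a).
Best chair for cis: E = 0.00 kcal/mol; best chair for trans: E = 0.53 kcal/mol.
The cis isomer is lower by 0.53 kcal/mol.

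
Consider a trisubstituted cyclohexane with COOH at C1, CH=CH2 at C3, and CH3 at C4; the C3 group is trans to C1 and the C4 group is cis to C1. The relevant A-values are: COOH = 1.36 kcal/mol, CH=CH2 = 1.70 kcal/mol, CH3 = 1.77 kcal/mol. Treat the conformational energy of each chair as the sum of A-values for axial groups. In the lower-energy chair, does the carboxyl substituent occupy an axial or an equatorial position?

Chair I (carboxyl axial, vinyl equatorial, methyl equatorial): E = 1.36 kcal/mol.
Chair II (carboxyl equatorial, vinyl axial, methyl axial): E = 3.47 kcal/mol.
Chair I is the more stable (lower-energy) conformer, and in that chair the carboxyl group is axial.

axial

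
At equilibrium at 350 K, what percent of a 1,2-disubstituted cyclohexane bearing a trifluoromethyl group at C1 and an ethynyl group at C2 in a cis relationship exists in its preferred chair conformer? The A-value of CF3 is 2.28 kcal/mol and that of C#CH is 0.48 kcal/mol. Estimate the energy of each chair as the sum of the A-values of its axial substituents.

C1 and C2 have opposite parity, so for the cis isomer the two substituents are one axial and one equatorial in each chair.
Chair I (trifluoromethyl axial, ethynyl equatorial): E = 2.28 kcal/mol; chair II (trifluoromethyl equatorial, ethynyl axial): E = 0.48 kcal/mol.
ΔG = 1.80 kcal/mol between the two chairs.
K = exp(ΔG/RT) with R = 1.987×10⁻³ kcal mol⁻¹ K⁻¹ and T = 350 K gives K ≈ 13.3.
Fraction in the lower-energy chair = K/(K+1) = 93.0%.

93.0%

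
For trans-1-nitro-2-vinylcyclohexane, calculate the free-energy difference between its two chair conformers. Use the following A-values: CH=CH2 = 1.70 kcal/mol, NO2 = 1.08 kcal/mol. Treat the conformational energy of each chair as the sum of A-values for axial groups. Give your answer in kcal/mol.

C1 and C2 have opposite parity, so for the trans isomer the two substituents are e,e in one chair and a,a in the other.
Chair I (vinyl axial, nitro axial): E = 2.78 kcal/mol.
Chair II (vinyl equatorial, nitro equatorial): E = 0.00 kcal/mol.
ΔE = 2.78 − 0.00 = 2.78 kcal/mol; chair II is more stable.

2.78 kcal/mol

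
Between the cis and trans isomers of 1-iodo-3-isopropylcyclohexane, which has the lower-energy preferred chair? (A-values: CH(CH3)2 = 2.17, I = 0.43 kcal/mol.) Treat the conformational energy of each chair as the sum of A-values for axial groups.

At 1,3 positions (parity same): cis → (e,e or a,a); trans → (a,e or e,a).
Best chair for cis: E = 0.00 kcal/mol; best chair for trans: E = 0.43 kcal/mol.
The cis isomer is lower by 0.43 kcal/mol.

cis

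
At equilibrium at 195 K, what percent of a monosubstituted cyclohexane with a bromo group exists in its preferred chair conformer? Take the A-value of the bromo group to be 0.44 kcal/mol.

75.7%

One chair has the bromo group axial (E = 0.44 kcal/mol) and the other has it equatorial (E = 0).
ΔG = 0.44 kcal/mol between the two chairs.
K = exp(ΔG/RT) with R = 1.987×10⁻³ kcal mol⁻¹ K⁻¹ and T = 195 K gives K ≈ 3.11.
Fraction in the lower-energy chair = K/(K+1) = 75.7%.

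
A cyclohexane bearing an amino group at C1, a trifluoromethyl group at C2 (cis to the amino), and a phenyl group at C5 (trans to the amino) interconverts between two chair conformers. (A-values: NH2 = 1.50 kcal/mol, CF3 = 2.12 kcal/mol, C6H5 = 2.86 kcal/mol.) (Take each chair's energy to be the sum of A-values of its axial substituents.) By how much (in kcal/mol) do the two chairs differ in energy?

3.48 kcal/mol

Chair I (amino axial, trifluoromethyl equatorial, phenyl equatorial): E = 1.50 kcal/mol.
Chair II (amino equatorial, trifluoromethyl axial, phenyl axial): E = 4.98 kcal/mol.
ΔE = 4.98 − 1.50 = 3.48 kcal/mol; chair I is more stable.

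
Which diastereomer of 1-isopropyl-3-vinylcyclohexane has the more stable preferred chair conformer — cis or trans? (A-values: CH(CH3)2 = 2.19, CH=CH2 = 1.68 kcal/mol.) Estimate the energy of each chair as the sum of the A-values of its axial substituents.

cis

At 1,3 positions (parity same): cis → (e,e or a,a); trans → (a,e or e,a).
Best chair for cis: E = 0.00 kcal/mol; best chair for trans: E = 1.68 kcal/mol.
The cis isomer is lower by 1.68 kcal/mol.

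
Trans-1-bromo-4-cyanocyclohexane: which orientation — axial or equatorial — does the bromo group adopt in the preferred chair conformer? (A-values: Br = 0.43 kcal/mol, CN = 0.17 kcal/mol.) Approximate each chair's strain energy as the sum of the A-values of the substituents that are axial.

C1 and C4 have opposite parity, so for the trans isomer the two substituents are e,e in one chair and a,a in the other.
Chair I (bromo axial, cyano axial): E = 0.60 kcal/mol.
Chair II (bromo equatorial, cyano equatorial): E = 0.00 kcal/mol.
Chair II is the more stable (lower-energy) conformer, and in that chair the bromo group is equatorial.

equatorial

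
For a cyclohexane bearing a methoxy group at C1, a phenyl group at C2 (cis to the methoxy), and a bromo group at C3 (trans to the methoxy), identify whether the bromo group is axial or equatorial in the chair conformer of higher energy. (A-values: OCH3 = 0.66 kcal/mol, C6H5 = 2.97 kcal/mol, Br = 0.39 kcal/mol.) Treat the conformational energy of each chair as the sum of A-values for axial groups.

axial

Chair I (methoxy axial, phenyl equatorial, bromo equatorial): E = 0.66 kcal/mol.
Chair II (methoxy equatorial, phenyl axial, bromo axial): E = 3.36 kcal/mol.
Chair II is the less stable (higher-energy) conformer, and in that chair the bromo group is axial.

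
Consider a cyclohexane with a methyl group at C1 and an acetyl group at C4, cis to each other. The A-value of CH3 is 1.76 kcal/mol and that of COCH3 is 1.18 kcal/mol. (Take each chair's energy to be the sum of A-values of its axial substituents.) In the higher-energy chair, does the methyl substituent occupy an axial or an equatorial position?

C1 and C4 have opposite parity, so for the cis isomer the two substituents are one axial and one equatorial in each chair.
Chair I (methyl axial, acetyl equatorial): E = 1.76 kcal/mol.
Chair II (methyl equatorial, acetyl axial): E = 1.18 kcal/mol.
Chair I is the less stable (higher-energy) conformer, and in that chair the methyl group is axial.

axial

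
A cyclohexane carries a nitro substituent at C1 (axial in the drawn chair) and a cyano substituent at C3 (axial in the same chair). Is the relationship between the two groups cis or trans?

C1 and C3 have the same parity, so their axial bonds point in the same direction.
With same-parity carbons, two substituents on the same face are both axial or both equatorial; opposite faces give one of each.
Here the groups are axial/axial → same face → cis.

cis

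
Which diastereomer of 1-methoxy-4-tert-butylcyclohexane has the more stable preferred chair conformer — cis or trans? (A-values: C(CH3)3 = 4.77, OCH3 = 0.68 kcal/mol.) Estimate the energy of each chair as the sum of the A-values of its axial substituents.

trans

At 1,4 positions (parity opposite): cis → (a,e or e,a); trans → (e,e or a,a).
Best chair for cis: E = 0.68 kcal/mol; best chair for trans: E = 0.00 kcal/mol.
The trans isomer is lower by 0.68 kcal/mol.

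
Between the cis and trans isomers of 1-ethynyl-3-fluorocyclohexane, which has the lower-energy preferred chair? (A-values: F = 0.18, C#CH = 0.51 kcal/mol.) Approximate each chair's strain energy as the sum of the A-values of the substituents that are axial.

cis

At 1,3 positions (parity same): cis → (e,e or a,a); trans → (a,e or e,a).
Best chair for cis: E = 0.00 kcal/mol; best chair for trans: E = 0.18 kcal/mol.
The cis isomer is lower by 0.18 kcal/mol.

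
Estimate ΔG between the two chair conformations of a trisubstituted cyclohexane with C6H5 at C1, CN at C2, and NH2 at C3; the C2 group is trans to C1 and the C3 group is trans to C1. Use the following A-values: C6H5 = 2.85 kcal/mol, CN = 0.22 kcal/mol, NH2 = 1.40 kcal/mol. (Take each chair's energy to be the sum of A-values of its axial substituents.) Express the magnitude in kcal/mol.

Chair I (phenyl axial, cyano axial, amino equatorial): E = 3.07 kcal/mol.
Chair II (phenyl equatorial, cyano equatorial, amino axial): E = 1.40 kcal/mol.
ΔE = 3.07 − 1.40 = 1.67 kcal/mol; chair II is more stable.

1.67 kcal/mol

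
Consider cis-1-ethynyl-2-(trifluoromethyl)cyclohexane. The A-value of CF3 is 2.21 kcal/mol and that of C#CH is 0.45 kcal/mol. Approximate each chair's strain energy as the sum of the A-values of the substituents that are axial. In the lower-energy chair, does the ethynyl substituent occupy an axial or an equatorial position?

axial

C1 and C2 have opposite parity, so for the cis isomer the two substituents are one axial and one equatorial in each chair.
Chair I (trifluoromethyl axial, ethynyl equatorial): E = 2.21 kcal/mol.
Chair II (trifluoromethyl equatorial, ethynyl axial): E = 0.45 kcal/mol.
Chair II is the more stable (lower-energy) conformer, and in that chair the ethynyl group is axial.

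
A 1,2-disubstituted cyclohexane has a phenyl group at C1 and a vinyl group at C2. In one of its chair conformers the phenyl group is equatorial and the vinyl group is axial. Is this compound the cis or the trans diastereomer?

C1 and C2 have opposite parity, so their axial bonds point in opposite directions.
With opposite-parity carbons, two substituents on the same face are one axial and one equatorial; opposite faces give both axial or both equatorial.
Here the groups are equatorial/axial → same face → cis.

cis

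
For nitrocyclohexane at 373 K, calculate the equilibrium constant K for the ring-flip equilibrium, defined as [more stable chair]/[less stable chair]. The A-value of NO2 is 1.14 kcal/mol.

K ≈ 4.66

One chair has the nitro group axial (E = 1.14 kcal/mol) and the other has it equatorial (E = 0).
ΔG = 1.14 kcal/mol between the two chairs.
K = exp(ΔG/RT) with R = 1.987×10⁻³ kcal mol⁻¹ K⁻¹ and T = 373 K gives K ≈ 4.66.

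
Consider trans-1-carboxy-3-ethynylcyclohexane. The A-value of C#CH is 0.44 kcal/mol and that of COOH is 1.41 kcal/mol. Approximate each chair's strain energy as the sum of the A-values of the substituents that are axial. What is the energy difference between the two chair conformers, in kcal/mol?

0.97 kcal/mol

C1 and C3 have the same parity, so for the trans isomer the two substituents are one axial and one equatorial in each chair.
Chair I (ethynyl axial, carboxyl equatorial): E = 0.44 kcal/mol.
Chair II (ethynyl equatorial, carboxyl axial): E = 1.41 kcal/mol.
ΔE = 1.41 − 0.44 = 0.97 kcal/mol; chair I is more stable.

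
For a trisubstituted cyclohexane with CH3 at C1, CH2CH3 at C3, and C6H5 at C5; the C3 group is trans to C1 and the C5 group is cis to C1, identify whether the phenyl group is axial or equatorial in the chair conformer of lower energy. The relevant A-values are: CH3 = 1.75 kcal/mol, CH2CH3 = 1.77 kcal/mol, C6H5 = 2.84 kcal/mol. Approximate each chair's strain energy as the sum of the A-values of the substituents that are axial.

Chair I (methyl axial, ethyl equatorial, phenyl axial): E = 4.59 kcal/mol.
Chair II (methyl equatorial, ethyl axial, phenyl equatorial): E = 1.77 kcal/mol.
Chair II is the more stable (lower-energy) conformer, and in that chair the phenyl group is equatorial.

equatorial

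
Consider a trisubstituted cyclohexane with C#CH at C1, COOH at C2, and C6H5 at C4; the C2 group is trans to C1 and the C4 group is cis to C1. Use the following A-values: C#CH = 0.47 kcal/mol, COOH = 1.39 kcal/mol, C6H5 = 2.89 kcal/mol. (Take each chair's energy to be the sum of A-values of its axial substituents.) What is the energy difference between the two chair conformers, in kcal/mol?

Chair I (ethynyl axial, carboxyl axial, phenyl equatorial): E = 1.86 kcal/mol.
Chair II (ethynyl equatorial, carboxyl equatorial, phenyl axial): E = 2.89 kcal/mol.
ΔE = 2.89 − 1.86 = 1.03 kcal/mol; chair I is more stable.

1.03 kcal/mol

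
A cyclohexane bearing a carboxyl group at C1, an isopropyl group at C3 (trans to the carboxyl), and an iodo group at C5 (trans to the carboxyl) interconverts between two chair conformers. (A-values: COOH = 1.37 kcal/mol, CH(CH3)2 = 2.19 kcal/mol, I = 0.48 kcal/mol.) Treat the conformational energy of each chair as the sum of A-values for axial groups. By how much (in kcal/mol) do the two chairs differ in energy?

1.30 kcal/mol

Chair I (carboxyl axial, isopropyl equatorial, iodo equatorial): E = 1.37 kcal/mol.
Chair II (carboxyl equatorial, isopropyl axial, iodo axial): E = 2.67 kcal/mol.
ΔE = 2.67 − 1.37 = 1.30 kcal/mol; chair I is more stable.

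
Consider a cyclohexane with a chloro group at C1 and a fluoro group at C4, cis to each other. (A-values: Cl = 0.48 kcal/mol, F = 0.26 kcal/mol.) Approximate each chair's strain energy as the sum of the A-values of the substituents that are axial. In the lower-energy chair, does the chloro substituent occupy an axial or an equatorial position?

equatorial

C1 and C4 have opposite parity, so for the cis isomer the two substituents are one axial and one equatorial in each chair.
Chair I (chloro axial, fluoro equatorial): E = 0.48 kcal/mol.
Chair II (chloro equatorial, fluoro axial): E = 0.26 kcal/mol.
Chair II is the more stable (lower-energy) conformer, and in that chair the chloro group is equatorial.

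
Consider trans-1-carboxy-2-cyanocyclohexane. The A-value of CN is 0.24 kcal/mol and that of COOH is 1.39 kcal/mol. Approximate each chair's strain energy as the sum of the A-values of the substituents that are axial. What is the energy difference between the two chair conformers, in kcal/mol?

1.63 kcal/mol

C1 and C2 have opposite parity, so for the trans isomer the two substituents are e,e in one chair and a,a in the other.
Chair I (cyano axial, carboxyl axial): E = 1.63 kcal/mol.
Chair II (cyano equatorial, carboxyl equatorial): E = 0.00 kcal/mol.
ΔE = 1.63 − 0.00 = 1.63 kcal/mol; chair II is more stable.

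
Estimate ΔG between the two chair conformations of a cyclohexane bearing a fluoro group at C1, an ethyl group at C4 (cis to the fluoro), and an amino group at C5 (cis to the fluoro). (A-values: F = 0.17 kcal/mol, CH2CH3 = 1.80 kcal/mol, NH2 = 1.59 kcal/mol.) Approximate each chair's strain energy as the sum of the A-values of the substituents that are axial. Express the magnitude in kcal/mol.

0.04 kcal/mol

Chair I (fluoro axial, ethyl equatorial, amino axial): E = 1.76 kcal/mol.
Chair II (fluoro equatorial, ethyl axial, amino equatorial): E = 1.80 kcal/mol.
ΔE = 1.80 − 1.76 = 0.04 kcal/mol; chair I is more stable.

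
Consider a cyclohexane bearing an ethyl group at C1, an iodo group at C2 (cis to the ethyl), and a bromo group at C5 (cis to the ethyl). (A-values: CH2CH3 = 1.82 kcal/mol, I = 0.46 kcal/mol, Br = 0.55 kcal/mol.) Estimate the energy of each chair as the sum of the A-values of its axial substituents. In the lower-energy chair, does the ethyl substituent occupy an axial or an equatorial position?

equatorial

Chair I (ethyl axial, iodo equatorial, bromo axial): E = 2.37 kcal/mol.
Chair II (ethyl equatorial, iodo axial, bromo equatorial): E = 0.46 kcal/mol.
Chair II is the more stable (lower-energy) conformer, and in that chair the ethyl group is equatorial.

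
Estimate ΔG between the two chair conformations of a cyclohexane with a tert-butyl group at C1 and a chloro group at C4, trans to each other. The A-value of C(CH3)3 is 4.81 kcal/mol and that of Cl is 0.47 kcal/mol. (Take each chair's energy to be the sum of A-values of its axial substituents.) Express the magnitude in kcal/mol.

5.28 kcal/mol

C1 and C4 have opposite parity, so for the trans isomer the two substituents are e,e in one chair and a,a in the other.
Chair I (tert-butyl axial, chloro axial): E = 5.28 kcal/mol.
Chair II (tert-butyl equatorial, chloro equatorial): E = 0.00 kcal/mol.
ΔE = 5.28 − 0.00 = 5.28 kcal/mol; chair II is more stable.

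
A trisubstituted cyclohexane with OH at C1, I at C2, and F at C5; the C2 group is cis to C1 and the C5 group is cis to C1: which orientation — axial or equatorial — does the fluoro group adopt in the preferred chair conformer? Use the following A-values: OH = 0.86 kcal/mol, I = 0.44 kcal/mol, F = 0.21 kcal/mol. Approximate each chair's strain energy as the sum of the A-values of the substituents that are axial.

equatorial

Chair I (hydroxyl axial, iodo equatorial, fluoro axial): E = 1.07 kcal/mol.
Chair II (hydroxyl equatorial, iodo axial, fluoro equatorial): E = 0.44 kcal/mol.
Chair II is the more stable (lower-energy) conformer, and in that chair the fluoro group is equatorial.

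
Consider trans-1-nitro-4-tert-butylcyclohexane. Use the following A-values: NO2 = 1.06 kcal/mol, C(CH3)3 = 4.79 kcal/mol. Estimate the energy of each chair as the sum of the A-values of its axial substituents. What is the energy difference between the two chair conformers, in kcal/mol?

C1 and C4 have opposite parity, so for the trans isomer the two substituents are e,e in one chair and a,a in the other.
Chair I (nitro axial, tert-butyl axial): E = 5.85 kcal/mol.
Chair II (nitro equatorial, tert-butyl equatorial): E = 0.00 kcal/mol.
ΔE = 5.85 − 0.00 = 5.85 kcal/mol; chair II is more stable.

5.85 kcal/mol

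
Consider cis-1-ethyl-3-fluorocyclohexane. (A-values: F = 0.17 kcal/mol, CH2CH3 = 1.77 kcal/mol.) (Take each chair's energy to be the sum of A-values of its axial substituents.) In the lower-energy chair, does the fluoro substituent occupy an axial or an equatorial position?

equatorial

C1 and C3 have the same parity, so for the cis isomer the two substituents are e,e in one chair and a,a in the other.
Chair I (fluoro axial, ethyl axial): E = 1.94 kcal/mol.
Chair II (fluoro equatorial, ethyl equatorial): E = 0.00 kcal/mol.
Chair II is the more stable (lower-energy) conformer, and in that chair the fluoro group is equatorial.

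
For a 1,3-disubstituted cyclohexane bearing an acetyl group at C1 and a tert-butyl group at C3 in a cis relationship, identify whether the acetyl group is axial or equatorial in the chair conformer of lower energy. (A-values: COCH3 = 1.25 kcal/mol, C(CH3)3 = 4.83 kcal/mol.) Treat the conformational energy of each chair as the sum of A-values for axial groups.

equatorial

C1 and C3 have the same parity, so for the cis isomer the two substituents are e,e in one chair and a,a in the other.
Chair I (acetyl axial, tert-butyl axial): E = 6.08 kcal/mol.
Chair II (acetyl equatorial, tert-butyl equatorial): E = 0.00 kcal/mol.
Chair II is the more stable (lower-energy) conformer, and in that chair the acetyl group is equatorial.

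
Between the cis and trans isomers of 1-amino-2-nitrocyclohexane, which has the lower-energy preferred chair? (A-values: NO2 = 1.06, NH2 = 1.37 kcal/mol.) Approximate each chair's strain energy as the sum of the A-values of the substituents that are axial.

trans

At 1,2 positions (parity opposite): cis → (a,e or e,a); trans → (e,e or a,a).
Best chair for cis: E = 1.06 kcal/mol; best chair for trans: E = 0.00 kcal/mol.
The trans isomer is lower by 1.06 kcal/mol.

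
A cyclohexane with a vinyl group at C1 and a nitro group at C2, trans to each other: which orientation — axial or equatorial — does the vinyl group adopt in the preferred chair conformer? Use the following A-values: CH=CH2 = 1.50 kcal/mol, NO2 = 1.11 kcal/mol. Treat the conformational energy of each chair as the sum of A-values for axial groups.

equatorial

C1 and C2 have opposite parity, so for the trans isomer the two substituents are e,e in one chair and a,a in the other.
Chair I (vinyl axial, nitro axial): E = 2.61 kcal/mol.
Chair II (vinyl equatorial, nitro equatorial): E = 0.00 kcal/mol.
Chair II is the more stable (lower-energy) conformer, and in that chair the vinyl group is equatorial.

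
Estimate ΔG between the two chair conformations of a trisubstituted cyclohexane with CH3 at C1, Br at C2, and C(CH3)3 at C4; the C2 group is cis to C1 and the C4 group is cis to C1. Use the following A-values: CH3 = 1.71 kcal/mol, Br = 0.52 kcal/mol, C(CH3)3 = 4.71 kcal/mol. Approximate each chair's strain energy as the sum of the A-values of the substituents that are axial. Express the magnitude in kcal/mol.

3.52 kcal/mol

Chair I (methyl axial, bromo equatorial, tert-butyl equatorial): E = 1.71 kcal/mol.
Chair II (methyl equatorial, bromo axial, tert-butyl axial): E = 5.23 kcal/mol.
ΔE = 5.23 − 1.71 = 3.52 kcal/mol; chair I is more stable.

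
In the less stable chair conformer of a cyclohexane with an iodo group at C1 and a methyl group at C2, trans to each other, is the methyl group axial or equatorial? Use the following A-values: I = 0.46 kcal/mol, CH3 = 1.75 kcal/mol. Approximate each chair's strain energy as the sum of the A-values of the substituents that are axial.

axial

C1 and C2 have opposite parity, so for the trans isomer the two substituents are e,e in one chair and a,a in the other.
Chair I (iodo axial, methyl axial): E = 2.21 kcal/mol.
Chair II (iodo equatorial, methyl equatorial): E = 0.00 kcal/mol.
Chair I is the less stable (higher-energy) conformer, and in that chair the methyl group is axial.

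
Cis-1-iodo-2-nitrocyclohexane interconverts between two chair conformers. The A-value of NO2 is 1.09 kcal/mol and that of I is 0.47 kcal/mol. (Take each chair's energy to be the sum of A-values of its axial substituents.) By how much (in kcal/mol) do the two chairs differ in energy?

C1 and C2 have opposite parity, so for the cis isomer the two substituents are one axial and one equatorial in each chair.
Chair I (nitro axial, iodo equatorial): E = 1.09 kcal/mol.
Chair II (nitro equatorial, iodo axial): E = 0.47 kcal/mol.
ΔE = 1.09 − 0.47 = 0.62 kcal/mol; chair II is more stable.

0.62 kcal/mol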